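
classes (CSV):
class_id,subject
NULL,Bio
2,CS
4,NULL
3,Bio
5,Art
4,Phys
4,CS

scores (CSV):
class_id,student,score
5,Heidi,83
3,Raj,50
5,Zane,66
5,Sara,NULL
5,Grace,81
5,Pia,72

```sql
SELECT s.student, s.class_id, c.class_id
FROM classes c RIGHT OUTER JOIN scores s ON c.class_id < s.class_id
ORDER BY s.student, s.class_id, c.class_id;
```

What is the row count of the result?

26

RIGHT JOIN keeps every row from `scores`; unmatched rows get NULL for `classes`'s columns.
Matching on c.class_id < s.class_id. A NULL in a compared column never satisfies the condition.
- c[0] class_id=NULL → no match.
- c[1] class_id=2 → 6 match(es) in s → 6 row(s).
- c[2] class_id=4 → 5 match(es) in s → 5 row(s).
- c[3] class_id=3 → 5 match(es) in s → 5 row(s).
- c[4] class_id=5 → no match.
- c[5] class_id=4 → 5 match(es) in s → 5 row(s).
- c[6] class_id=4 → 5 match(es) in s → 5 row(s).
- every s row matched at least one c row.
Total: 26 rows.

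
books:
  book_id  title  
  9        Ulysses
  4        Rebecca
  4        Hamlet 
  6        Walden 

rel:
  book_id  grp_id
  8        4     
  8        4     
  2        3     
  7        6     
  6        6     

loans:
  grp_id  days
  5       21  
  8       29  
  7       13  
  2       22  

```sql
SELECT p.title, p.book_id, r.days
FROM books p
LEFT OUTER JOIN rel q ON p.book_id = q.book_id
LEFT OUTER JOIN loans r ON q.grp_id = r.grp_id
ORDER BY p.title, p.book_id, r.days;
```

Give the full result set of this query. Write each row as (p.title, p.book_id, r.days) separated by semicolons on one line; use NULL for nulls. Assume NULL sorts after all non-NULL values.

(Hamlet, 4, NULL); (Rebecca, 4, NULL); (Ulysses, 9, NULL); (Walden, 6, NULL)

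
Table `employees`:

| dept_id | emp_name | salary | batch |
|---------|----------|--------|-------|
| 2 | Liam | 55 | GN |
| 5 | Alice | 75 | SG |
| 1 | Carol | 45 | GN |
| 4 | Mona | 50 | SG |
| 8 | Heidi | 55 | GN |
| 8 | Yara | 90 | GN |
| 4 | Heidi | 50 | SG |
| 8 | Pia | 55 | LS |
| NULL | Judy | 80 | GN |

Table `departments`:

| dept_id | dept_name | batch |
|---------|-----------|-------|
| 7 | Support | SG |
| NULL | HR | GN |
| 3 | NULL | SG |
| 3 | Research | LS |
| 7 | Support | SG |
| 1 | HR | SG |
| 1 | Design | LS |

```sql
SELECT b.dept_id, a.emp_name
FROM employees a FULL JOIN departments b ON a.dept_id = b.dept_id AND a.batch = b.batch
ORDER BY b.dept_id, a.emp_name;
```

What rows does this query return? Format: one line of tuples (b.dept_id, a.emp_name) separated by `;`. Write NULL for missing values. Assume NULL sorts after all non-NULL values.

FULL OUTER JOIN keeps every row from both sides; unmatched rows get NULL for the other side's columns.
Matching on a.dept_id = b.dept_id AND a.batch = b.batch. A NULL in a compared column never satisfies the condition.
- dept_id=2, batch=GN: no b row matches, row kept with b columns NULL.
- dept_id=5, batch=SG: no b row matches, row kept with b columns NULL.
- dept_id=1, batch=GN: no b row matches, row kept with b columns NULL.
- dept_id=4, batch=SG: no b row matches, row kept with b columns NULL.
- dept_id=8, batch=GN: no b row matches, row kept with b columns NULL.
- dept_id=8, batch=GN: no b row matches, row kept with b columns NULL.
- dept_id=4, batch=SG: no b row matches, row kept with b columns NULL.
- dept_id=8, batch=LS: no b row matches, row kept with b columns NULL.
- dept_id=NULL, batch=GN: no b row matches, row kept with b columns NULL.
- 7 row(s) from b found no a partner → padded with NULL.

(1, NULL); (1, NULL); (3, NULL); (3, NULL); (7, NULL); (7, NULL); (NULL, Alice); (NULL, Carol); (NULL, Heidi); (NULL, Heidi); (NULL, Judy); (NULL, Liam); (NULL, Mona); (NULL, Pia); (NULL, Yara); (NULL, NULL)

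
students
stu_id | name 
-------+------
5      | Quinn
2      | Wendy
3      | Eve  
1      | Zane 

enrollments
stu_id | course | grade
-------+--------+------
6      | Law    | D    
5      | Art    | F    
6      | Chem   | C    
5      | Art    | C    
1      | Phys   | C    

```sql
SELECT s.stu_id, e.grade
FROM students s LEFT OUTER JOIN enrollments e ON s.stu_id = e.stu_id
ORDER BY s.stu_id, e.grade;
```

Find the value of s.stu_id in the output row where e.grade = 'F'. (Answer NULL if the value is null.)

5

LEFT JOIN keeps every row from `students`; unmatched rows get NULL for `enrollments`'s columns.
Matching on s.stu_id = e.stu_id.
- stu_id=5: 2 matching e row(s), so 2 row(s) emitted.
- stu_id=2: no e row matches, row kept with e columns NULL.
- stu_id=3: no e row matches, row kept with e columns NULL.
- stu_id=1: 1 matching e row(s), so 1 row(s) emitted.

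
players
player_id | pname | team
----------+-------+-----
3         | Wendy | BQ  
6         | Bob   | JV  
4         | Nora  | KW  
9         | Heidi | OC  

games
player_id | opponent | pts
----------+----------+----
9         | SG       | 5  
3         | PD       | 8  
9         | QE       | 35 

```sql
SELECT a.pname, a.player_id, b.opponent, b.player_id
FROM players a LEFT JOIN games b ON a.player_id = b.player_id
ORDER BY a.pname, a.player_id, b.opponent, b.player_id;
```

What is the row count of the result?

5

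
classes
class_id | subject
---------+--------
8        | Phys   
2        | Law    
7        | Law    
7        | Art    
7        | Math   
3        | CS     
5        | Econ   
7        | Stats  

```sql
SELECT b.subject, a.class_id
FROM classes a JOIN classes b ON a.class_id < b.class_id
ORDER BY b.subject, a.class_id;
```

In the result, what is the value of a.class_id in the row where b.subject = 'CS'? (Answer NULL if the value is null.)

2

INNER JOIN keeps only pairs where the ON condition holds.
Matching on a.class_id < b.class_id.
- a row (class_id=8): no match → dropped.
- a row (class_id=2): matches 7 b row(s) → 7 output row(s).
- a row (class_id=7): matches 1 b row(s) → 1 output row(s).
- a row (class_id=7): matches 1 b row(s) → 1 output row(s).
- a row (class_id=7): matches 1 b row(s) → 1 output row(s).
- a row (class_id=3): matches 6 b row(s) → 6 output row(s).
- a row (class_id=5): matches 5 b row(s) → 5 output row(s).
- a row (class_id=7): matches 1 b row(s) → 1 output row(s).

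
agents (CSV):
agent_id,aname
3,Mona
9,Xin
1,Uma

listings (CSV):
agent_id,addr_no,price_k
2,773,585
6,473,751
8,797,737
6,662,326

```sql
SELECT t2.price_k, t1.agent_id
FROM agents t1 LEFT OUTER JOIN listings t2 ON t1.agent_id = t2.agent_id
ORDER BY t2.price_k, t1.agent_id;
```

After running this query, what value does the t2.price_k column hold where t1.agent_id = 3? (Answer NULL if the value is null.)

LEFT JOIN keeps every row from `agents`; unmatched rows get NULL for `listings`'s columns.
Matching on t1.agent_id = t2.agent_id.
- t1 row (agent_id=3): no match → kept, t2 columns NULL.
- t1 row (agent_id=9): no match → kept, t2 columns NULL.
- t1 row (agent_id=1): no match → kept, t2 columns NULL.

NULL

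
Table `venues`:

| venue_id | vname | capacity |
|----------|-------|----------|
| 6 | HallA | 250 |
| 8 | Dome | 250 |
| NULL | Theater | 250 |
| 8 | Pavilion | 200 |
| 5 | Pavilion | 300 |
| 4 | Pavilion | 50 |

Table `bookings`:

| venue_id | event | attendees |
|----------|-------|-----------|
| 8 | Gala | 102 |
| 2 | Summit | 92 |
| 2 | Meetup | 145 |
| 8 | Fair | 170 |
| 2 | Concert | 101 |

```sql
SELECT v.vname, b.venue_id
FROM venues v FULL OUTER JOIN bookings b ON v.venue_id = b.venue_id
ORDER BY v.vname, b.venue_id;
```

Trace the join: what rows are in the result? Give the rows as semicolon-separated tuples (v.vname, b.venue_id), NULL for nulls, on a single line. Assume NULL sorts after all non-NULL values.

FULL OUTER JOIN keeps every row from both sides; unmatched rows get NULL for the other side's columns.
Matching on v.venue_id = b.venue_id. A NULL in a compared column never satisfies the condition.
Matched pairs: 4; unmatched v rows kept: 4; unmatched b rows kept: 3.

(Dome, 8); (Dome, 8); (HallA, NULL); (Pavilion, 8); (Pavilion, 8); (Pavilion, NULL); (Pavilion, NULL); (Theater, NULL); (NULL, 2); (NULL, 2); (NULL, 2)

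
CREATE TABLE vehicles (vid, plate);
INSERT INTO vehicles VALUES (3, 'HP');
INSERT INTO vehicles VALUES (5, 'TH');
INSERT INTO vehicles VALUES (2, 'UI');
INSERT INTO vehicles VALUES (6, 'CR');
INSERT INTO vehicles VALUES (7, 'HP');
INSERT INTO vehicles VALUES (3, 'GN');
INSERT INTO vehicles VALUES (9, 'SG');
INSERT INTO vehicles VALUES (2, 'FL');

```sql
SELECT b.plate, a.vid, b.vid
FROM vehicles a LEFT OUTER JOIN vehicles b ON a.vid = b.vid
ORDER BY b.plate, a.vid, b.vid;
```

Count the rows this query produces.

LEFT JOIN keeps every row from `vehicles a`; unmatched rows get NULL for `vehicles b`'s columns.
Matching on a.vid = b.vid.
- a (vid=3) pairs with 2 row(s) of b.
- a (vid=5) pairs with 1 row(s) of b.
- a (vid=2) pairs with 2 row(s) of b.
- a (vid=6) pairs with 1 row(s) of b.
- a (vid=7) pairs with 1 row(s) of b.
- a (vid=3) pairs with 2 row(s) of b.
- a (vid=9) pairs with 1 row(s) of b.
- a (vid=2) pairs with 2 row(s) of b.
Total: 12 rows.

12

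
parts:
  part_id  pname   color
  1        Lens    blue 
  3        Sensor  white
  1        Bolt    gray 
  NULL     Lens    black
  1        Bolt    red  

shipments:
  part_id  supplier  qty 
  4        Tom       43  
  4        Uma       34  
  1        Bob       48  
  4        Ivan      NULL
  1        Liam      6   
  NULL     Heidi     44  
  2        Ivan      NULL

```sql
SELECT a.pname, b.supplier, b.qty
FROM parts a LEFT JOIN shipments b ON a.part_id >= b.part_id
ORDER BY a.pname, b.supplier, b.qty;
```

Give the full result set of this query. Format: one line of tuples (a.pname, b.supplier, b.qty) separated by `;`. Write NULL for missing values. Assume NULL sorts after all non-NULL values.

(Bolt, Bob, 48); (Bolt, Bob, 48); (Bolt, Liam, 6); (Bolt, Liam, 6); (Lens, Bob, 48); (Lens, Liam, 6); (Lens, NULL, NULL); (Sensor, Bob, 48); (Sensor, Ivan, NULL); (Sensor, Liam, 6)

LEFT JOIN keeps every row from `parts`; unmatched rows get NULL for `shipments`'s columns.
Matching on a.part_id >= b.part_id. A NULL in a compared column never satisfies the condition.
Matched pairs: 9; unmatched a rows kept: 1.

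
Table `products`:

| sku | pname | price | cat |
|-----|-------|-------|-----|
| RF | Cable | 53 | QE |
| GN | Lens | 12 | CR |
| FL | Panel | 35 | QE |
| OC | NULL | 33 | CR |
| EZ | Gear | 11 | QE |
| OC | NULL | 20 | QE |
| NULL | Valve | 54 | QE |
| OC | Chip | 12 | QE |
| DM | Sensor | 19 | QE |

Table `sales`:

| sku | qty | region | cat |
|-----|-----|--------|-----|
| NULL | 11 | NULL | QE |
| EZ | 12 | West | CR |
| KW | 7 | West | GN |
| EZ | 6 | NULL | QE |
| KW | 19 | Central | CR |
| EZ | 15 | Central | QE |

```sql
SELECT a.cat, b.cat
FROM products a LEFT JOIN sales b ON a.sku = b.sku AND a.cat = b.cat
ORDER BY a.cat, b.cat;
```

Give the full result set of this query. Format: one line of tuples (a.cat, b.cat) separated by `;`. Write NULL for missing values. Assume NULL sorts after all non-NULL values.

(CR, NULL); (CR, NULL); (QE, QE); (QE, QE); (QE, NULL); (QE, NULL); (QE, NULL); (QE, NULL); (QE, NULL); (QE, NULL)

LEFT JOIN keeps every row from `products`; unmatched rows get NULL for `sales`'s columns.
Matching on a.sku = b.sku AND a.cat = b.cat. A NULL in a compared column never satisfies the condition.
- a (sku=RF, cat=QE) has no partner → padded with NULL.
- a (sku=GN, cat=CR) has no partner → padded with NULL.
- a (sku=FL, cat=QE) has no partner → padded with NULL.
- a (sku=OC, cat=CR) has no partner → padded with NULL.
- a (sku=EZ, cat=QE) pairs with 2 row(s) of b.
- a (sku=OC, cat=QE) has no partner → padded with NULL.
- a (sku=NULL, cat=QE) has no partner → padded with NULL.
- a (sku=OC, cat=QE) has no partner → padded with NULL.
- a (sku=DM, cat=QE) has no partner → padded with NULL.
After projecting and ordering:
a.cat | b.cat
CR | NULL
CR | NULL
QE | QE
QE | QE
QE | NULL
QE | NULL
QE | NULL
QE | NULL
QE | NULL
QE | NULL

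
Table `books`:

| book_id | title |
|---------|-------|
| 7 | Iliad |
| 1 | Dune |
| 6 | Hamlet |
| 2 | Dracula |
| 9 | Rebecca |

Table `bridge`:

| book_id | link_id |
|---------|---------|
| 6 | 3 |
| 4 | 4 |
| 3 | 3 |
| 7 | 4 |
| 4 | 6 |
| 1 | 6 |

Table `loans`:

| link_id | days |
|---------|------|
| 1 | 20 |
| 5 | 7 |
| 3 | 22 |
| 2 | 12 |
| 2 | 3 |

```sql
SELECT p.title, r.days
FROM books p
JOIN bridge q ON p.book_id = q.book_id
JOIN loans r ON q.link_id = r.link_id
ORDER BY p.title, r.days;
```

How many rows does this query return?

Evaluate left to right. First `books p INNER JOIN bridge q` on book_id: 3 row(s).
Then INNER JOIN `loans r` on link_id: keep only rows whose q.link_id appears in r.
Result: 1 row(s).

1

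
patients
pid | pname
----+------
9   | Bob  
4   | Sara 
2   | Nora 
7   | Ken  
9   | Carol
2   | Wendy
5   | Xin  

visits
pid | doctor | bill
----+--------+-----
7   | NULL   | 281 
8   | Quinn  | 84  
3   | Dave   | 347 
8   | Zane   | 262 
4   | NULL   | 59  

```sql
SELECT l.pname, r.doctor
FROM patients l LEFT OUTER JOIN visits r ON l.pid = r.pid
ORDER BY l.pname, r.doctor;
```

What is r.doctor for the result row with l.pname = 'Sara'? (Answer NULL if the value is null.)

NULL

LEFT JOIN keeps every row from `patients`; unmatched rows get NULL for `visits`'s columns.
Matching on l.pid = r.pid.
- pid=9: no r row matches, row kept with r columns NULL.
- pid=4: 1 matching r row(s), so 1 row(s) emitted.
- pid=2: no r row matches, row kept with r columns NULL.
- pid=7: 1 matching r row(s), so 1 row(s) emitted.
- pid=9: no r row matches, row kept with r columns NULL.
- pid=2: no r row matches, row kept with r columns NULL.
- pid=5: no r row matches, row kept with r columns NULL.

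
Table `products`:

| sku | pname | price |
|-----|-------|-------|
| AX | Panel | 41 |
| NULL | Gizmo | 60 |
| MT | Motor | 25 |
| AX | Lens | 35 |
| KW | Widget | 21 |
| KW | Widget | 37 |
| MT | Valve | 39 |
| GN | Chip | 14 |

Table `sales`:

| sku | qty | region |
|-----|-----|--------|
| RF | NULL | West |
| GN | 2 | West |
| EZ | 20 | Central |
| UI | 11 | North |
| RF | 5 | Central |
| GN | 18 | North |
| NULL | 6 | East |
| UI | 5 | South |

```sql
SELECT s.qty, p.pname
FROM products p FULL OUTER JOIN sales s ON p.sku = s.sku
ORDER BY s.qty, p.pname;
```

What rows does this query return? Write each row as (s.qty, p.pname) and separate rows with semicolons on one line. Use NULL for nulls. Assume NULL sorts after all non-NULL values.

FULL OUTER JOIN keeps every row from both sides; unmatched rows get NULL for the other side's columns.
Matching on p.sku = s.sku. A NULL in a compared column never satisfies the condition.
Matched pairs: 2; unmatched p rows kept: 7; unmatched s rows kept: 6.

(2, Chip); (5, NULL); (5, NULL); (6, NULL); (11, NULL); (18, Chip); (20, NULL); (NULL, Gizmo); (NULL, Lens); (NULL, Motor); (NULL, Panel); (NULL, Valve); (NULL, Widget); (NULL, Widget); (NULL, NULL)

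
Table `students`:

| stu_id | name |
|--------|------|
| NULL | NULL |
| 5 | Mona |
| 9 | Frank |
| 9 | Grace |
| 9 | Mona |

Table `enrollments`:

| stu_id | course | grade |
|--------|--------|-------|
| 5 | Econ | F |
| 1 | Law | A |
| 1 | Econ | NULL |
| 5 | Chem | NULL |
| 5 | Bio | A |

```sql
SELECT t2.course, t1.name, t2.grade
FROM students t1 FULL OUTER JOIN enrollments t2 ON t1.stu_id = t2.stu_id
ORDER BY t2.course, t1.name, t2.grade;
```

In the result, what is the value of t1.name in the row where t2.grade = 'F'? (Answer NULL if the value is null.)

FULL OUTER JOIN keeps every row from both sides; unmatched rows get NULL for the other side's columns.
Matching on t1.stu_id = t2.stu_id. A NULL in a compared column never satisfies the condition.
- t1[0] stu_id=NULL → no match; kept with NULLs on the t2 side.
- t1[1] stu_id=5 → 3 match(es) in t2 → 3 row(s).
- t1[2] stu_id=9 → no match; kept with NULLs on the t2 side.
- t1[3] stu_id=9 → no match; kept with NULLs on the t2 side.
- t1[4] stu_id=9 → no match; kept with NULLs on the t2 side.
- 2 t2 row(s) had no t1 match → kept, t1 columns NULL.

Mona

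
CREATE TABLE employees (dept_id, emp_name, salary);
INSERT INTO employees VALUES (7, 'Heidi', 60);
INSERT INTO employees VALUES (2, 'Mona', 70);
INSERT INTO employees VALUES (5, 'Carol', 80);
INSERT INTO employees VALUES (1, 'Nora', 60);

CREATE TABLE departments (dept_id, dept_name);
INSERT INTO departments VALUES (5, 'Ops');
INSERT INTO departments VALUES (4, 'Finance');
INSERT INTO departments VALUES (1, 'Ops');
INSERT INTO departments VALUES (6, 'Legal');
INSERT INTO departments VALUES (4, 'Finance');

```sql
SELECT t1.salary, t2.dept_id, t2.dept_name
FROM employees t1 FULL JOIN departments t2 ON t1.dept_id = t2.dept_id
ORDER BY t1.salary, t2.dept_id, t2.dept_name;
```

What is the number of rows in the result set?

7

FULL OUTER JOIN keeps every row from both sides; unmatched rows get NULL for the other side's columns.
Matching on t1.dept_id = t2.dept_id.
- dept_id=7: no t2 row matches, row kept with t2 columns NULL.
- dept_id=2: no t2 row matches, row kept with t2 columns NULL.
- dept_id=5: 1 matching t2 row(s), so 1 row(s) emitted.
- dept_id=1: 1 matching t2 row(s), so 1 row(s) emitted.
- 3 t2 row(s) had no t1 match → kept, t1 columns NULL.
Total: 2 matched + 5 padded = 7 rows.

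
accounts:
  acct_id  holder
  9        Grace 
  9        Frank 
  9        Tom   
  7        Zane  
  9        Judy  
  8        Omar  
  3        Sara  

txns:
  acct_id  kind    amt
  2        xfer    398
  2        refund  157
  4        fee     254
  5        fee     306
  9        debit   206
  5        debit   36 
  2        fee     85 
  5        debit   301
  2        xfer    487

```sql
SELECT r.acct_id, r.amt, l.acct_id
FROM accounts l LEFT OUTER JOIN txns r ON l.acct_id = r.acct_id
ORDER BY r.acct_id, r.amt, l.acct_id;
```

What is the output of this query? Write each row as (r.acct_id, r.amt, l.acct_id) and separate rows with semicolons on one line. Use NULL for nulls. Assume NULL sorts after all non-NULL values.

(9, 206, 9); (9, 206, 9); (9, 206, 9); (9, 206, 9); (NULL, NULL, 3); (NULL, NULL, 7); (NULL, NULL, 8)

LEFT JOIN keeps every row from `accounts`; unmatched rows get NULL for `txns`'s columns.
Matching on l.acct_id = r.acct_id.
- acct_id=9: 1 matching r row(s), so 1 row(s) emitted.
- acct_id=9: 1 matching r row(s), so 1 row(s) emitted.
- acct_id=9: 1 matching r row(s), so 1 row(s) emitted.
- acct_id=7: no r row matches, row kept with r columns NULL.
- acct_id=9: 1 matching r row(s), so 1 row(s) emitted.
- acct_id=8: no r row matches, row kept with r columns NULL.
- acct_id=3: no r row matches, row kept with r columns NULL.
After projecting and ordering:
r.acct_id | r.amt | l.acct_id
9 | 206 | 9
9 | 206 | 9
9 | 206 | 9
9 | 206 | 9
NULL | NULL | 3
NULL | NULL | 7
NULL | NULL | 8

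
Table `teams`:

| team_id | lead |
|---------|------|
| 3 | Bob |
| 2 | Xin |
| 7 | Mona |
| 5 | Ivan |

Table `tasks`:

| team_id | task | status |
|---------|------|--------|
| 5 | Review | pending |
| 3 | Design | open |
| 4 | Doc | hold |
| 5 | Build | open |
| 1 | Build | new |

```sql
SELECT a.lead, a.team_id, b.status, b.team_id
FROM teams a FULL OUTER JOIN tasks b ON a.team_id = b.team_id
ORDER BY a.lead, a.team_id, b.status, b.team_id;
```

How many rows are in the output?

FULL OUTER JOIN keeps every row from both sides; unmatched rows get NULL for the other side's columns.
Matching on a.team_id = b.team_id.
- a (team_id=3) pairs with 1 row(s) of b.
- a (team_id=2) has no partner → padded with NULL.
- a (team_id=7) has no partner → padded with NULL.
- a (team_id=5) pairs with 2 row(s) of b.
- 2 row(s) from b found no a partner → padded with NULL.
Total: 3 matched + 4 padded = 7 rows.

7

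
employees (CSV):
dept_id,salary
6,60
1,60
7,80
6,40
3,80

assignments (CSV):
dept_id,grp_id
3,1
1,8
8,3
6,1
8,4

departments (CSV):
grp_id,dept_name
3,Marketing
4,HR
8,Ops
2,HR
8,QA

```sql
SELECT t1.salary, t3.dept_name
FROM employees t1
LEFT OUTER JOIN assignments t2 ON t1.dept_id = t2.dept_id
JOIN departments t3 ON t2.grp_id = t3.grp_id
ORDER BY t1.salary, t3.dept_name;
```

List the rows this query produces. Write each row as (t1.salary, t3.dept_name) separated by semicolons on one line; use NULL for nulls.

Joins associate left-to-right: employees LEFT JOIN assignments on dept_id gives 5 intermediate row(s).
Then INNER JOIN `departments t3` on grp_id: keep only rows whose t2.grp_id appears in t3.

(60, Ops); (60, QA)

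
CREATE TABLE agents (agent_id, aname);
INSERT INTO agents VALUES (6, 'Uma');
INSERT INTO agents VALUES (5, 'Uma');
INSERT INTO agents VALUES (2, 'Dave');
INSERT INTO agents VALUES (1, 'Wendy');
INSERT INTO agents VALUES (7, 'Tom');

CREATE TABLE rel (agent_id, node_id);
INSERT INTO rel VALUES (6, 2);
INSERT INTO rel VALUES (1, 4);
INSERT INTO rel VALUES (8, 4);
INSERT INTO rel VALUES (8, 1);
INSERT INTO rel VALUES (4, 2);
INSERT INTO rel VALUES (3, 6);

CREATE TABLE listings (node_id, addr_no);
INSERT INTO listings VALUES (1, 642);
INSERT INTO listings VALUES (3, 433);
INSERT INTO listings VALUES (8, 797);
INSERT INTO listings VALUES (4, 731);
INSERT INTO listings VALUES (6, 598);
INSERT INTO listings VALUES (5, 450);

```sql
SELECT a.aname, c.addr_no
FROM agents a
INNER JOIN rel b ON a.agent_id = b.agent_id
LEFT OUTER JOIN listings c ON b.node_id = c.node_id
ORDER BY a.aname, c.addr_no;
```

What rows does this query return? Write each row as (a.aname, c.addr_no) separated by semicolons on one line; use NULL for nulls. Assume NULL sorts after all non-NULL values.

(Uma, NULL); (Wendy, 731)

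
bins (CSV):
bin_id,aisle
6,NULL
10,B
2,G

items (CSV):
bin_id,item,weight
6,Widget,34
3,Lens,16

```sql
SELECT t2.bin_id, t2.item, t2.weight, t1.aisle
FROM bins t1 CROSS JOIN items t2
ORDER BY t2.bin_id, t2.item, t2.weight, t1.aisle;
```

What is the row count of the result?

6

CROSS JOIN pairs every row of `bins` with every row of `items`: 3 × 2 = 6 rows.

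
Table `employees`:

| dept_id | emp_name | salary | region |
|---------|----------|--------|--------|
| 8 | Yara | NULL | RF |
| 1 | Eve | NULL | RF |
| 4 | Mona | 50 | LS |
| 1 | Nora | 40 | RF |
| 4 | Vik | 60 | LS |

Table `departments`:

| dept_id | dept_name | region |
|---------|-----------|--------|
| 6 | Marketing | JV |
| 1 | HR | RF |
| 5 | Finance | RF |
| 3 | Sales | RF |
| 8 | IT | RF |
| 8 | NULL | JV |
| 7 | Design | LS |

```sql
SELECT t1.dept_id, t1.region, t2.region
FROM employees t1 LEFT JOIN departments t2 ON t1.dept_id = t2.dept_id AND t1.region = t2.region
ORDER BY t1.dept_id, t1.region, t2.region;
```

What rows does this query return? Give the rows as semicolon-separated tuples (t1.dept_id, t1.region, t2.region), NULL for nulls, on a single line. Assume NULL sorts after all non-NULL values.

(1, RF, RF); (1, RF, RF); (4, LS, NULL); (4, LS, NULL); (8, RF, RF)

LEFT JOIN keeps every row from `employees`; unmatched rows get NULL for `departments`'s columns.
Matching on t1.dept_id = t2.dept_id AND t1.region = t2.region.
Matched pairs: 3; unmatched t1 rows kept: 2.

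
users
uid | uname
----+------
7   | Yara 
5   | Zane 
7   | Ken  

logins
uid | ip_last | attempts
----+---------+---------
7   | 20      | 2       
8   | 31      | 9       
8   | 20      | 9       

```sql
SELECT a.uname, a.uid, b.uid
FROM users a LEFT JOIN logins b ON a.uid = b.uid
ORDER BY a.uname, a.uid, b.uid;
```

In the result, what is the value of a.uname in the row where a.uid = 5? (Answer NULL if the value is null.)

Zane

LEFT JOIN keeps every row from `users`; unmatched rows get NULL for `logins`'s columns.
Matching on a.uid = b.uid.
- a[0] uid=7 → 1 match(es) in b → 1 row(s).
- a[1] uid=5 → no match; kept with NULLs on the b side.
- a[2] uid=7 → 1 match(es) in b → 1 row(s).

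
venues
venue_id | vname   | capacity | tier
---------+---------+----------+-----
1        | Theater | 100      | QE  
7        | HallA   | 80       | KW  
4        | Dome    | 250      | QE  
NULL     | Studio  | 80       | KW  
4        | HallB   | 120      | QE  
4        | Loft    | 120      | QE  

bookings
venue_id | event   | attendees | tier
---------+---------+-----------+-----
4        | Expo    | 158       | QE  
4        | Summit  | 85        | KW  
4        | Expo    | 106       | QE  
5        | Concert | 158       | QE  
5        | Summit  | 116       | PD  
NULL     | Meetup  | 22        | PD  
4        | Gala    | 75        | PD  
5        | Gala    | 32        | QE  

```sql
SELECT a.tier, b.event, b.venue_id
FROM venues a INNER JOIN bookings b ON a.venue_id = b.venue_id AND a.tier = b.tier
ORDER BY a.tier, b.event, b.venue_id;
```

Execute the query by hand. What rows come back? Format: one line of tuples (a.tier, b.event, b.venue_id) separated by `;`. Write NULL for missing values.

(QE, Expo, 4); (QE, Expo, 4); (QE, Expo, 4); (QE, Expo, 4); (QE, Expo, 4); (QE, Expo, 4)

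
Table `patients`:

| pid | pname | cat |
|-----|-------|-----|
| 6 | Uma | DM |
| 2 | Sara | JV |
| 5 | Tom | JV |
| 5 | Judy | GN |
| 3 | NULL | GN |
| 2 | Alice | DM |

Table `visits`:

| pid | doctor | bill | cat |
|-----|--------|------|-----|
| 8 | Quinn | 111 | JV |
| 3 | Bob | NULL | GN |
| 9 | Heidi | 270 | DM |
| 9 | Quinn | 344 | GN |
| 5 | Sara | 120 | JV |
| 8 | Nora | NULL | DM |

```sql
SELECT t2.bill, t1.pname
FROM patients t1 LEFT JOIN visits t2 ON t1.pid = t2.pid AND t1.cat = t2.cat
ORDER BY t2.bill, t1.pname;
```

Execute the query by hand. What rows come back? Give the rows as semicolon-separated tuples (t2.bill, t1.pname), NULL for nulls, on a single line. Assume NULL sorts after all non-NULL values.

(120, Tom); (NULL, Alice); (NULL, Judy); (NULL, Sara); (NULL, Uma); (NULL, NULL)

LEFT JOIN keeps every row from `patients`; unmatched rows get NULL for `visits`'s columns.
Matching on t1.pid = t2.pid AND t1.cat = t2.cat.
- t1[0] pid=6, cat=DM → no match; kept with NULLs on the t2 side.
- t1[1] pid=2, cat=JV → no match; kept with NULLs on the t2 side.
- t1[2] pid=5, cat=JV → 1 match(es) in t2 → 1 row(s).
- t1[3] pid=5, cat=GN → no match; kept with NULLs on the t2 side.
- t1[4] pid=3, cat=GN → 1 match(es) in t2 → 1 row(s).
- t1[5] pid=2, cat=DM → no match; kept with NULLs on the t2 side.
After projecting and ordering:
t2.bill | t1.pname
120 | Tom
NULL | Alice
NULL | Judy
NULL | Sara
NULL | Uma
NULL | NULL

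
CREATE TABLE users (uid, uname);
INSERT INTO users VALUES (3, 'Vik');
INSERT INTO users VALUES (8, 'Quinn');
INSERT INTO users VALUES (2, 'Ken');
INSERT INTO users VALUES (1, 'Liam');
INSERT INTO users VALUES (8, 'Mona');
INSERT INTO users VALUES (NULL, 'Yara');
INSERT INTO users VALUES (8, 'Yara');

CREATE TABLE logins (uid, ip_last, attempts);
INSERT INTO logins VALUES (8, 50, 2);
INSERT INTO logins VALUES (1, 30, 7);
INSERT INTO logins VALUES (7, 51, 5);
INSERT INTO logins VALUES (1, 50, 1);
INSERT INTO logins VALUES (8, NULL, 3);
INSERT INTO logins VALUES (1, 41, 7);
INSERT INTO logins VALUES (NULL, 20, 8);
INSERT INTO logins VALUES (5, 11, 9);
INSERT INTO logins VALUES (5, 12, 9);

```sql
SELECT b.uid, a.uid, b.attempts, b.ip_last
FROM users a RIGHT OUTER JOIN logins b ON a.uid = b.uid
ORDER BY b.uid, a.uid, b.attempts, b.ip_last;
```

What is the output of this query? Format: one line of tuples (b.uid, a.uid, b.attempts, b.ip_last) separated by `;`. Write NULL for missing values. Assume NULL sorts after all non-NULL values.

(1, 1, 1, 50); (1, 1, 7, 30); (1, 1, 7, 41); (5, NULL, 9, 11); (5, NULL, 9, 12); (7, NULL, 5, 51); (8, 8, 2, 50); (8, 8, 2, 50); (8, 8, 2, 50); (8, 8, 3, NULL); (8, 8, 3, NULL); (8, 8, 3, NULL); (NULL, NULL, 8, 20)

RIGHT JOIN keeps every row from `logins`; unmatched rows get NULL for `users`'s columns.
Matching on a.uid = b.uid. A NULL in a compared column never satisfies the condition.
- uid=3: no matching b row.
- uid=8: 2 matching b row(s), so 2 row(s) emitted.
- uid=2: no matching b row.
- uid=1: 3 matching b row(s), so 3 row(s) emitted.
- uid=8: 2 matching b row(s), so 2 row(s) emitted.
- uid=NULL: no matching b row.
- uid=8: 2 matching b row(s), so 2 row(s) emitted.
- 4 b row(s) had no a match → kept, a columns NULL.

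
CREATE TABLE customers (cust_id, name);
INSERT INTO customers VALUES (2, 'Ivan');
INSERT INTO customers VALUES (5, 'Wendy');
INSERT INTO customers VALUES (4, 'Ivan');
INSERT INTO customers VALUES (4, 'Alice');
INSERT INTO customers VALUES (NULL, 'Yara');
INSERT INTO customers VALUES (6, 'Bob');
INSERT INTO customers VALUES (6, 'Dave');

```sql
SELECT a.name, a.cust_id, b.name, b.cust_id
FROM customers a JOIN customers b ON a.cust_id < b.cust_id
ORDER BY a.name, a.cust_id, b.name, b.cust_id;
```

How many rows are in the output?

13

INNER JOIN keeps only pairs where the ON condition holds.
Matching on a.cust_id < b.cust_id. A NULL in a compared column never satisfies the condition.
- a row (cust_id=2): matches 5 b row(s) → 5 output row(s).
- a row (cust_id=5): matches 2 b row(s) → 2 output row(s).
- a row (cust_id=4): matches 3 b row(s) → 3 output row(s).
- a row (cust_id=4): matches 3 b row(s) → 3 output row(s).
- a row (cust_id=NULL): no match → dropped.
- a row (cust_id=6): no match → dropped.
- a row (cust_id=6): no match → dropped.
Total: 13 rows.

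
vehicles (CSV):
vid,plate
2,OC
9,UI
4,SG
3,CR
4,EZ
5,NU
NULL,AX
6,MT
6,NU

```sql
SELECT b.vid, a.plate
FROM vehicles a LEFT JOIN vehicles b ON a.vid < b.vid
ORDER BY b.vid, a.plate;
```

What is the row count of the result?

LEFT JOIN keeps every row from `vehicles a`; unmatched rows get NULL for `vehicles b`'s columns.
Matching on a.vid < b.vid. A NULL in a compared column never satisfies the condition.
- a (vid=2) pairs with 7 row(s) of b.
- a (vid=9) has no partner → padded with NULL.
- a (vid=4) pairs with 4 row(s) of b.
- a (vid=3) pairs with 6 row(s) of b.
- a (vid=4) pairs with 4 row(s) of b.
- a (vid=5) pairs with 3 row(s) of b.
- a (vid=NULL) has no partner → padded with NULL.
- a (vid=6) pairs with 1 row(s) of b.
- a (vid=6) pairs with 1 row(s) of b.
Total: 26 matched + 2 padded = 28 rows.

28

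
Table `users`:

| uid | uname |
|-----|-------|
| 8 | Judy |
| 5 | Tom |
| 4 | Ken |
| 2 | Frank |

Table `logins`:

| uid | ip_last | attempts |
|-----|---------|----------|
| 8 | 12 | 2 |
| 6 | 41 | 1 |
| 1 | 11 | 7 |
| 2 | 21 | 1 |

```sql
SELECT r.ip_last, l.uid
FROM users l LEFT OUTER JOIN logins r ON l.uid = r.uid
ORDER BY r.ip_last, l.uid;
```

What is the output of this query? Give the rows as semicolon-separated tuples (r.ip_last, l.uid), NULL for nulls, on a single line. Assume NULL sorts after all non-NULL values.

(12, 8); (21, 2); (NULL, 4); (NULL, 5)

LEFT JOIN keeps every row from `users`; unmatched rows get NULL for `logins`'s columns.
Matching on l.uid = r.uid.
- l[0] uid=8 → 1 match(es) in r → 1 row(s).
- l[1] uid=5 → no match; kept with NULLs on the r side.
- l[2] uid=4 → no match; kept with NULLs on the r side.
- l[3] uid=2 → 1 match(es) in r → 1 row(s).
After projecting and ordering:
r.ip_last | l.uid
12 | 8
21 | 2
NULL | 4
NULL | 5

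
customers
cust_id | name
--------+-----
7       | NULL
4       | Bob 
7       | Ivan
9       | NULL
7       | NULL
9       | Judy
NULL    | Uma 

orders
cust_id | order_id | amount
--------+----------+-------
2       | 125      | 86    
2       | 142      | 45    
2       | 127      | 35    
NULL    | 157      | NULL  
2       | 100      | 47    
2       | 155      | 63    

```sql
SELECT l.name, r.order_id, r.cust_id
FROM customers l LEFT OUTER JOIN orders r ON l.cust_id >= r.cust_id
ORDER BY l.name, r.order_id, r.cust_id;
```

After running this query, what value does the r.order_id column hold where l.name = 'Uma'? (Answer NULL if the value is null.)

LEFT JOIN keeps every row from `customers`; unmatched rows get NULL for `orders`'s columns.
Matching on l.cust_id >= r.cust_id. A NULL in a compared column never satisfies the condition.
- l[0] cust_id=7 → 5 match(es) in r → 5 row(s).
- l[1] cust_id=4 → 5 match(es) in r → 5 row(s).
- l[2] cust_id=7 → 5 match(es) in r → 5 row(s).
- l[3] cust_id=9 → 5 match(es) in r → 5 row(s).
- l[4] cust_id=7 → 5 match(es) in r → 5 row(s).
- l[5] cust_id=9 → 5 match(es) in r → 5 row(s).
- l[6] cust_id=NULL → no match; kept with NULLs on the r side.

NULL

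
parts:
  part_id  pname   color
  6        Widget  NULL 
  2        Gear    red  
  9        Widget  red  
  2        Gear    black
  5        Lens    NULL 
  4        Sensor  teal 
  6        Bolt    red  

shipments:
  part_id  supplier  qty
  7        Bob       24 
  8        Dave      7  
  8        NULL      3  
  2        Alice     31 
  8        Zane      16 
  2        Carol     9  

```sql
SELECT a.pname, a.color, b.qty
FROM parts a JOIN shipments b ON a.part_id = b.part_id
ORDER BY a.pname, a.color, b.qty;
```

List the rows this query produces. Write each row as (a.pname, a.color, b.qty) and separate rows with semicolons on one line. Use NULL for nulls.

(Gear, black, 9); (Gear, black, 31); (Gear, red, 9); (Gear, red, 31)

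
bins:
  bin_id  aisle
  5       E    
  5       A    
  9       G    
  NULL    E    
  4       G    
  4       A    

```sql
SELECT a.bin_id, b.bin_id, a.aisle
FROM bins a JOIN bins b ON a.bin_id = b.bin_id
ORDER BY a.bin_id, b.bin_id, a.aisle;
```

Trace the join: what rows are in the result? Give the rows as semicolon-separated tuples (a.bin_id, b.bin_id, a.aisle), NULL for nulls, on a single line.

INNER JOIN keeps only pairs where the ON condition holds.
Matching on a.bin_id = b.bin_id. A NULL in a compared column never satisfies the condition.
Matched pairs: 9.

(4, 4, A); (4, 4, A); (4, 4, G); (4, 4, G); (5, 5, A); (5, 5, A); (5, 5, E); (5, 5, E); (9, 9, G)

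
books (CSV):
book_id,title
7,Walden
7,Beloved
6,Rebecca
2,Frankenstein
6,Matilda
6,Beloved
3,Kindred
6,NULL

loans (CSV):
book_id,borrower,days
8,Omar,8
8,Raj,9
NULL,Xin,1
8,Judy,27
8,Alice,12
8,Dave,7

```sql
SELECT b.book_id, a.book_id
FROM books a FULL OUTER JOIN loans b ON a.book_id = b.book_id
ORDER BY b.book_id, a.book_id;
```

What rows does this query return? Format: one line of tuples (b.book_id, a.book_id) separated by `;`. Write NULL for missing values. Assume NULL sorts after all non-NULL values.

FULL OUTER JOIN keeps every row from both sides; unmatched rows get NULL for the other side's columns.
Matching on a.book_id = b.book_id. A NULL in a compared column never satisfies the condition.
- a row (book_id=7): no match → kept, b columns NULL.
- a row (book_id=7): no match → kept, b columns NULL.
- a row (book_id=6): no match → kept, b columns NULL.
- a row (book_id=2): no match → kept, b columns NULL.
- a row (book_id=6): no match → kept, b columns NULL.
- a row (book_id=6): no match → kept, b columns NULL.
- a row (book_id=3): no match → kept, b columns NULL.
- a row (book_id=6): no match → kept, b columns NULL.
- plus 6 unmatched b row(s), each kept with NULL a columns.

(8, NULL); (8, NULL); (8, NULL); (8, NULL); (8, NULL); (NULL, 2); (NULL, 3); (NULL, 6); (NULL, 6); (NULL, 6); (NULL, 6); (NULL, 7); (NULL, 7); (NULL, NULL)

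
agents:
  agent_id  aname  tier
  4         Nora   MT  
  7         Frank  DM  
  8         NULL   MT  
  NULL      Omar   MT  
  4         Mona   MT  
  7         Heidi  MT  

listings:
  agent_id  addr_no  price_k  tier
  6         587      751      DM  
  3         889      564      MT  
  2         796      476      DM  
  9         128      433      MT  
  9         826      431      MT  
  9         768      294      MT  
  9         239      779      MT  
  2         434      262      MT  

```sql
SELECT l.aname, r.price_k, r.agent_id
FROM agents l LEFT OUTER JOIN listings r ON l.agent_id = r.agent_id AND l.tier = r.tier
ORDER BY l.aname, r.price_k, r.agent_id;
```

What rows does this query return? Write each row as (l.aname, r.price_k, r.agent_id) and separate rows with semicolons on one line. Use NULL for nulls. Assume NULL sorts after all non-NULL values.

LEFT JOIN keeps every row from `agents`; unmatched rows get NULL for `listings`'s columns.
Matching on l.agent_id = r.agent_id AND l.tier = r.tier. A NULL in a compared column never satisfies the condition.
- agent_id=4, tier=MT: no r row matches, row kept with r columns NULL.
- agent_id=7, tier=DM: no r row matches, row kept with r columns NULL.
- agent_id=8, tier=MT: no r row matches, row kept with r columns NULL.
- agent_id=NULL, tier=MT: no r row matches, row kept with r columns NULL.
- agent_id=4, tier=MT: no r row matches, row kept with r columns NULL.
- agent_id=7, tier=MT: no r row matches, row kept with r columns NULL.
After projecting and ordering:
l.aname | r.price_k | r.agent_id
Frank | NULL | NULL
Heidi | NULL | NULL
Mona | NULL | NULL
Nora | NULL | NULL
Omar | NULL | NULL
NULL | NULL | NULL

(Frank, NULL, NULL); (Heidi, NULL, NULL); (Mona, NULL, NULL); (Nora, NULL, NULL); (Omar, NULL, NULL); (NULL, NULL, NULL)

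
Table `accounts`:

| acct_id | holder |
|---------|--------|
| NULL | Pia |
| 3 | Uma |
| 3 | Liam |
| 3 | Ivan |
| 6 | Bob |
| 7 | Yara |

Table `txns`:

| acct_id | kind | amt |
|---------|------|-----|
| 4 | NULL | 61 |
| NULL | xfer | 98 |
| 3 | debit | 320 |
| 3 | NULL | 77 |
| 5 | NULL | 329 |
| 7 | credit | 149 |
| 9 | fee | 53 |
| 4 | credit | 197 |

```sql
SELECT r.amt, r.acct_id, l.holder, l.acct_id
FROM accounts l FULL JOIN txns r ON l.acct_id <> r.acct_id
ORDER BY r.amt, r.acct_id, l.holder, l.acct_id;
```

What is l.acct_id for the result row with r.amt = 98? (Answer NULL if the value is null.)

NULL

FULL OUTER JOIN keeps every row from both sides; unmatched rows get NULL for the other side's columns.
Matching on l.acct_id <> r.acct_id. A NULL in a compared column never satisfies the condition.
Matched pairs: 28; unmatched l rows kept: 1; unmatched r rows kept: 1.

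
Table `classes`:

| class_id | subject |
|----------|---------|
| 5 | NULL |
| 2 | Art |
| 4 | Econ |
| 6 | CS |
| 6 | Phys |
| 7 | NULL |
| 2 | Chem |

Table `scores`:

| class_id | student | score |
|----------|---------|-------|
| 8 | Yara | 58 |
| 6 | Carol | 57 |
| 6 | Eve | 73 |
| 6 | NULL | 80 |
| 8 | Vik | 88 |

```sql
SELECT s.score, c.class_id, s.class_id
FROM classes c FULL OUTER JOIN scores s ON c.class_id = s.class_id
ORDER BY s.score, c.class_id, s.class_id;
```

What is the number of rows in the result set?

13

FULL OUTER JOIN keeps every row from both sides; unmatched rows get NULL for the other side's columns.
Matching on c.class_id = s.class_id.
- c (class_id=5) has no partner → padded with NULL.
- c (class_id=2) has no partner → padded with NULL.
- c (class_id=4) has no partner → padded with NULL.
- c (class_id=6) pairs with 3 row(s) of s.
- c (class_id=6) pairs with 3 row(s) of s.
- c (class_id=7) has no partner → padded with NULL.
- c (class_id=2) has no partner → padded with NULL.
- 2 s row(s) had no c match → kept, c columns NULL.
Total: 6 matched + 7 padded = 13 rows.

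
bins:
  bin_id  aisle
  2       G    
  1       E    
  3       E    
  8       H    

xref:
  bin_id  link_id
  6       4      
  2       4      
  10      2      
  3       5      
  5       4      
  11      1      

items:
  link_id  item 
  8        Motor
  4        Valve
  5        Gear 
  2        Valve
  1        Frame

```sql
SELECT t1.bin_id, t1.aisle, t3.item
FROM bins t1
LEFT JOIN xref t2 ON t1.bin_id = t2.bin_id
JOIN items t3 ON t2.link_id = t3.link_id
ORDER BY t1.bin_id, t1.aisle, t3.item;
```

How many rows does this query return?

Evaluate left to right. First `bins t1 LEFT JOIN xref t2` on bin_id: 4 row(s).
Then INNER JOIN `items t3` on link_id: keep only rows whose t2.link_id appears in t3.
Result: 2 row(s).

2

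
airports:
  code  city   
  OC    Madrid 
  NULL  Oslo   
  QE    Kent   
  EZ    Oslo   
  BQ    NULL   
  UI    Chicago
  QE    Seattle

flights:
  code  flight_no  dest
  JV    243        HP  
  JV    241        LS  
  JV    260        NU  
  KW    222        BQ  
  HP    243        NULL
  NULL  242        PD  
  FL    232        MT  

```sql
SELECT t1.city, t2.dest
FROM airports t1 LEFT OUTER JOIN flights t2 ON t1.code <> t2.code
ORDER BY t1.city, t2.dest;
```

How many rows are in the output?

37

LEFT JOIN keeps every row from `airports`; unmatched rows get NULL for `flights`'s columns.
Matching on t1.code <> t2.code. A NULL in a compared column never satisfies the condition.
- t1 row (code=OC): matches 6 t2 row(s) → 6 output row(s).
- t1 row (code=NULL): no match → kept, t2 columns NULL.
- t1 row (code=QE): matches 6 t2 row(s) → 6 output row(s).
- t1 row (code=EZ): matches 6 t2 row(s) → 6 output row(s).
- t1 row (code=BQ): matches 6 t2 row(s) → 6 output row(s).
- t1 row (code=UI): matches 6 t2 row(s) → 6 output row(s).
- t1 row (code=QE): matches 6 t2 row(s) → 6 output row(s).
Total: 36 matched + 1 padded = 37 rows.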